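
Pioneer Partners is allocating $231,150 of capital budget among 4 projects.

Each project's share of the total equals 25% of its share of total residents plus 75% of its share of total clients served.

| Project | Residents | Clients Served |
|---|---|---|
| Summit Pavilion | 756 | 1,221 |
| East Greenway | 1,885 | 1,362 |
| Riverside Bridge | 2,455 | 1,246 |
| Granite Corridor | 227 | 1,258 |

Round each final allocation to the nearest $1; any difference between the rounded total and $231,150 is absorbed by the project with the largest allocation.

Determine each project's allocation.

Summit Pavilion: $49,818 | East Greenway: $66,880 | Riverside Bridge: $69,116 | Granite Corridor: $45,336

Totals — residents 5,323, clients served 5,087.
Combined weights (25% residents + 75% clients served): Summit Pavilion 0.2155; East Greenway 0.2893; Riverside Bridge 0.2990; Granite Corridor 0.1961.
Raw shares: Summit Pavilion 49,818.37; East Greenway 66,880.22; Riverside Bridge 69,115.02; Granite Corridor 45,336.39.
Rounded to nearest $1: Summit Pavilion $49,818; East Greenway $66,880; Riverside Bridge $69,115; Granite Corridor $45,336. Sum = $231,149.
Difference $231,150 − $231,149 = +$1 applied to largest allocation (Riverside Bridge): Riverside Bridge becomes $69,116.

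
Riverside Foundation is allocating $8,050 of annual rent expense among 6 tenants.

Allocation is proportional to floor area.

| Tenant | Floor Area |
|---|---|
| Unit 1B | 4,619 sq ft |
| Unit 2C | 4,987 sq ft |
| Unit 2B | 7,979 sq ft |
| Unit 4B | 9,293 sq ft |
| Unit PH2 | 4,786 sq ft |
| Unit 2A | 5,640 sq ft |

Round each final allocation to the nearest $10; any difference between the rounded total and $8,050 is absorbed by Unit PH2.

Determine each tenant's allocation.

Unit 1B: $1,000; Unit 2C: $1,080; Unit 2B: $1,720; Unit 4B: $2,010; Unit PH2: $1,020; Unit 2A: $1,220

Total floor area = 37,304.
Proportional shares: Unit 1B 4,619/37,304 × $8,050 = 996.76; Unit 2C 4,987/37,304 × $8,050 = 1,076.17; Unit 2B 7,979/37,304 × $8,050 = 1,721.82; Unit 4B 9,293/37,304 × $8,050 = 2,005.38; Unit PH2 4,786/37,304 × $8,050 = 1,032.79; Unit 2A 5,640/37,304 × $8,050 = 1,217.08.
At nearest $10: Unit 1B $1,000; Unit 2C $1,080; Unit 2B $1,720; Unit 4B $2,010; Unit PH2 $1,030; Unit 2A $1,220. Sum = $8,060.
Difference $8,050 − $8,060 = −$10 applied to Unit PH2: Unit PH2 becomes $1,020.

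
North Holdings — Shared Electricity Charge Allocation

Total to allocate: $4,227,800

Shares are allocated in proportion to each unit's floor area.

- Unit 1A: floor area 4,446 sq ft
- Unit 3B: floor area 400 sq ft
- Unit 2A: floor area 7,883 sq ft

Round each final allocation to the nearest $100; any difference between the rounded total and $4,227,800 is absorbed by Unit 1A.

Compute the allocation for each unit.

Unit 1A: $1,476,600; Unit 3B: $132,900; Unit 2A: $2,618,300

Total floor area = 12,729.
Raw shares: Unit 1A 4,446/12,729 × $4,227,800 = 1,476,690.93; Unit 3B 400/12,729 × $4,227,800 = 132,855.68; Unit 2A 7,883/12,729 × $4,227,800 = 2,618,253.39.
Rounded to nearest $100: Unit 1A $1,476,700; Unit 3B $132,900; Unit 2A $2,618,300. Sum = $4,227,900.
Difference $4,227,800 − $4,227,900 = −$100 applied to Unit 1A: Unit 1A becomes $1,476,600.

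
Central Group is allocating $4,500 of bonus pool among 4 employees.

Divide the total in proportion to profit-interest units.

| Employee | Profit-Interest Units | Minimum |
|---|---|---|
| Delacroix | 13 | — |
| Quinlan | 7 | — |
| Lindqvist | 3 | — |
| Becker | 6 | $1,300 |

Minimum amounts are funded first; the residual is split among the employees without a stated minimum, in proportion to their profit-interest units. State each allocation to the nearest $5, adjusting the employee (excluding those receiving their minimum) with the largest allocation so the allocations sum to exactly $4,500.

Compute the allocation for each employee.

Guaranteed amounts: Becker $1,300. Residual $3,200.
Residual split over remaining profit-interest units 23: Delacroix 1,808.70 → $1,810; Quinlan 973.91 → $975; Lindqvist 417.39 → $415.

Delacroix: $1,810; Quinlan: $975; Lindqvist: $415; Becker: $1,300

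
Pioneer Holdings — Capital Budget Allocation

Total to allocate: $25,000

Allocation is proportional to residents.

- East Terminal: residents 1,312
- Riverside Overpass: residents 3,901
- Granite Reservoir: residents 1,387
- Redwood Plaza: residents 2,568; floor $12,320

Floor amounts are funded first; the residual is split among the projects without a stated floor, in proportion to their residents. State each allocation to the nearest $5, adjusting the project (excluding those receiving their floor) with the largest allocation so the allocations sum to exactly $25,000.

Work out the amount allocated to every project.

Fund the minimums — Redwood Plaza $12,320. Residual $12,680.
Residual split over remaining residents 6,600: East Terminal 2,520.63 → $2,520; Riverside Overpass 7,494.65 → $7,495; Granite Reservoir 2,664.72 → $2,665.

East Terminal: $2,520 | Riverside Overpass: $7,495 | Granite Reservoir: $2,665 | Redwood Plaza: $12,320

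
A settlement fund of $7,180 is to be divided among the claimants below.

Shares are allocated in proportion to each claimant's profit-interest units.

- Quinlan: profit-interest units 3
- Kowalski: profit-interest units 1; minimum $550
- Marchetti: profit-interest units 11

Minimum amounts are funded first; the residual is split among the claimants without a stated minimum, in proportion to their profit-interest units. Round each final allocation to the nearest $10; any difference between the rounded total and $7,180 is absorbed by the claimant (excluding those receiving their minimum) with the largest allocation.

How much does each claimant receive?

Fund the minimums — Kowalski $550. Balance $6,630.
Balance split over remaining profit-interest units 14: Quinlan 1,420.71 → $1,420; Marchetti 5,209.29 → $5,210.

Quinlan: $1,420 · Kowalski: $550 · Marchetti: $5,210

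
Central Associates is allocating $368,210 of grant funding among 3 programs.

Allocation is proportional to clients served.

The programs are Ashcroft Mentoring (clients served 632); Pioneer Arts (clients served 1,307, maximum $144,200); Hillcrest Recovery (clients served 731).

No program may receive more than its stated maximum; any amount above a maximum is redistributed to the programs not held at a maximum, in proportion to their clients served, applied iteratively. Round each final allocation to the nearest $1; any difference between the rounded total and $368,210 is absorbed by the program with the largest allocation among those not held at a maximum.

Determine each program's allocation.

Combined clients served = 2,670.
Unconstrained shares: Ashcroft Mentoring 87,156.82; Pioneer Arts 180,243.62; Hillcrest Recovery 100,809.55.
Capped: Pioneer Arts ($144,200); remaining pool $224,010 reallocated over remaining clients served 1,363.
Shares after redistribution: Ashcroft Mentoring 103,869.64 → $103,870; Hillcrest Recovery 120,140.36 → $120,140.

Ashcroft Mentoring: $103,870; Pioneer Arts: $144,200; Hillcrest Recovery: $120,140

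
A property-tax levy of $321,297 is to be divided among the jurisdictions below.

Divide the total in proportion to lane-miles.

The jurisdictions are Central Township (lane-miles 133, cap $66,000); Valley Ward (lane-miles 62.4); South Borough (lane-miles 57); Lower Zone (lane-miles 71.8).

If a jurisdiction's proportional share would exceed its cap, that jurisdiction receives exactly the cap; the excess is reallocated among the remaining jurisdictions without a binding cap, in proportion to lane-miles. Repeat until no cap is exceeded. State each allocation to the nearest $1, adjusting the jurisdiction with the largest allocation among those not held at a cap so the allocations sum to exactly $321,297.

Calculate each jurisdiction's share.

Sum of lane-miles: 324.2.
Proportional shares (ignoring caps): Central Township 131,809.07; Valley Ward 61,841.25; South Borough 56,489.60; Lower Zone 71,157.08.
Held at cap: Central Township ($66,000); remaining pool $255,297 reallocated over remaining lane-miles 191.2.
Shares after redistribution: Valley Ward 83,318.69 → $83,319; South Borough 76,108.42 → $76,108; Lower Zone 95,869.90 → $95,870.

Central Township: $66,000; Valley Ward: $83,319; South Borough: $76,108; Lower Zone: $95,870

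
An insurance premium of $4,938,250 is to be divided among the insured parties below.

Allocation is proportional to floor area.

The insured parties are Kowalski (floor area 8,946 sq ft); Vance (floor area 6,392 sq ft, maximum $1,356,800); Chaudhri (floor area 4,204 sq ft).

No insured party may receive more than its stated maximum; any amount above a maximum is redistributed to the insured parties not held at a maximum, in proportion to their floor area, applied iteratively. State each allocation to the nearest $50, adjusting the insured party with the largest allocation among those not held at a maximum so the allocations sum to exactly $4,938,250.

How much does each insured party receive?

Kowalski: $2,436,500 | Vance: $1,356,800 | Chaudhri: $1,144,950

Combined floor area = 19,542.
Pro-rata shares before constraints: Kowalski 2,260,648.07; Vance 1,615,254.02; Chaudhri 1,062,347.92.
Cap binds for Vance ($1,356,800); residual $3,581,450 reallocated over remaining floor area 13,150.
Redistributed shares: Kowalski 2,436,475.41 → $2,436,500; Chaudhri 1,144,974.59 → $1,144,950.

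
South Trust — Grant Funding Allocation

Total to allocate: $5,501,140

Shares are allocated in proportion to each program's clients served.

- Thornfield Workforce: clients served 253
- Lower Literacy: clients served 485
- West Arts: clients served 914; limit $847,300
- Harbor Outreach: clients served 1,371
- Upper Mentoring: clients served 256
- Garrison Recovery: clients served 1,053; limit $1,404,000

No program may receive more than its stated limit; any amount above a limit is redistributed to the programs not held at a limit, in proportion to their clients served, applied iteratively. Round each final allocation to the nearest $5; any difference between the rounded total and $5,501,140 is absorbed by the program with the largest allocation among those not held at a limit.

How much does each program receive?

Thornfield Workforce: $347,655 | Lower Literacy: $666,460 | West Arts: $847,300 | Harbor Outreach: $1,883,945 | Upper Mentoring: $351,780 | Garrison Recovery: $1,404,000

Sum of clients served: 4,332.
Pro-rata shares before constraints: Thornfield Workforce 321,280.80; Lower Literacy 615,894.02; West Arts 1,160,674.51; Harbor Outreach 1,741,011.76; Upper Mentoring 325,090.45; Garrison Recovery 1,337,188.46.
Cap binds for West Arts ($847,300); remaining pool $4,653,840 reallocated over remaining clients served 3,418.
Cap binds for Garrison Recovery ($1,404,000); remaining pool $3,249,840 reallocated over remaining clients served 2,365.
Redistributed shares: Thornfield Workforce 347,657.30 → $347,655; Lower Literacy 666,457.67 → $666,460; Harbor Outreach 1,883,945.30 → $1,883,945; Upper Mentoring 351,779.72 → $351,780.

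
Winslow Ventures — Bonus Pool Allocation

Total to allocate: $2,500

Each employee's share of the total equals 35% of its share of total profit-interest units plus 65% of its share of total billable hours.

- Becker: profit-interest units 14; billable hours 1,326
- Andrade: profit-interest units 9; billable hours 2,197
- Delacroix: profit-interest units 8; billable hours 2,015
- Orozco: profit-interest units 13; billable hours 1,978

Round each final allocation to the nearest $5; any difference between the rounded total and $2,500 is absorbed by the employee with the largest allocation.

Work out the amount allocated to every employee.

Totals — profit-interest units 44, billable hours 7,516.
Combined weights (35% profit-interest units + 65% billable hours): Becker 0.2260; Andrade 0.2616; Delacroix 0.2379; Orozco 0.2745.
Raw shares: Becker 565.10; Andrade 653.98; Delacroix 594.74; Orozco 686.18.
At nearest $5: Becker $565; Andrade $655; Delacroix $595; Orozco $685. Sum = $2,500.
Sum already equals the total — no adjustment.

Becker: $565 | Andrade: $655 | Delacroix: $595 | Orozco: $685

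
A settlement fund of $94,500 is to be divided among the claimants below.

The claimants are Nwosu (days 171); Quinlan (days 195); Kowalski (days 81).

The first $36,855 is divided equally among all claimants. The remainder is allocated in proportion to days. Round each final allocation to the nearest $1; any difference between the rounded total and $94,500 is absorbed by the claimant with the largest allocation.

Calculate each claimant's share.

First tranche $36,855 split equally: $12,285 each.
Remainder $57,645 by days (total 447): Nwosu 22,052.11 → $22,052; Quinlan 25,147.15 → $25,147; Kowalski 10,445.74 → $10,446.
Totals: Nwosu $12,285 + $22,052 = $34,337; Quinlan $12,285 + $25,147 = $37,432; Kowalski $12,285 + $10,446 = $22,731.

Nwosu: $34,337 · Quinlan: $37,432 · Kowalski: $22,731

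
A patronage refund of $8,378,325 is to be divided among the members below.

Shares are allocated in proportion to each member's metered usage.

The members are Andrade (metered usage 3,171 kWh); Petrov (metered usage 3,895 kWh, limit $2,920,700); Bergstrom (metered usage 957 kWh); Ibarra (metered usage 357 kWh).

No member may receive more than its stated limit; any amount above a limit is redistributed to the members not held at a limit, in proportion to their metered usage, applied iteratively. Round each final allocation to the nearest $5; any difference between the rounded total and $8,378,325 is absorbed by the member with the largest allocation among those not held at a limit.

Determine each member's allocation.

Andrade: $3,858,670 | Petrov: $2,920,700 | Bergstrom: $1,164,535 | Ibarra: $434,420

Combined metered usage = 8,380.
Pro-rata shares before constraints: Andrade 3,170,366.18; Petrov 3,894,221.46; Bergstrom 956,808.71; Ibarra 356,928.64.
Capped: Petrov ($2,920,700); remaining pool $5,457,625 reallocated over remaining metered usage 4,485.
Remaining shares: Andrade 3,858,668.65 → $3,858,670; Bergstrom 1,164,536.71 → $1,164,535; Ibarra 434,419.65 → $434,420.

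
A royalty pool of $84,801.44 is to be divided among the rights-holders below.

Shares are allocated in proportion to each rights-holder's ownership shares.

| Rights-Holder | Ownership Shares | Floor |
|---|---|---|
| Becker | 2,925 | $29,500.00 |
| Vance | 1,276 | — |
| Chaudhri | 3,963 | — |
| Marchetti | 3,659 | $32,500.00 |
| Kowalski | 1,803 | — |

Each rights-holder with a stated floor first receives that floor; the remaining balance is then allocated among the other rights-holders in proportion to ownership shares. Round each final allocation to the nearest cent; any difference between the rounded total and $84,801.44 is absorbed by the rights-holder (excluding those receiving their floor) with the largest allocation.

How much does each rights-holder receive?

Becker: $29,500.00; Vance: $4,131.59; Chaudhri: $12,831.88; Marchetti: $32,500.00; Kowalski: $5,837.97

Guaranteed amounts: Becker $29,500.00; Marchetti $32,500.00. Residual $22,801.44.
Residual split over remaining ownership shares 7,042: Vance 4,131.5873 → $4,131.59; Chaudhri 12,831.8811 → $12,831.88; Kowalski 5,837.9716 → $5,837.97.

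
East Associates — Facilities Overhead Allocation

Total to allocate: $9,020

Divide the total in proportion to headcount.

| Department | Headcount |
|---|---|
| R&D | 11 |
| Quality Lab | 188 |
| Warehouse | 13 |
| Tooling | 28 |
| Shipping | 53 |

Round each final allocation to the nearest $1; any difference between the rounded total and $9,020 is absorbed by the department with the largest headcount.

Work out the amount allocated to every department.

R&D: $339 · Quality Lab: $5,787 · Warehouse: $400 · Tooling: $862 · Shipping: $1,632

Combined headcount = 293.
Proportional shares: R&D 11/293 × $9,020 = 338.63; Quality Lab 188/293 × $9,020 = 5,787.58; Warehouse 13/293 × $9,020 = 400.20; Tooling 28/293 × $9,020 = 861.98; Shipping 53/293 × $9,020 = 1,631.60.
At nearest $1: R&D $339; Quality Lab $5,788; Warehouse $400; Tooling $862; Shipping $1,632. Sum = $9,021.
Difference $9,020 − $9,021 = −$1 applied to largest headcount (Quality Lab): Quality Lab becomes $5,787.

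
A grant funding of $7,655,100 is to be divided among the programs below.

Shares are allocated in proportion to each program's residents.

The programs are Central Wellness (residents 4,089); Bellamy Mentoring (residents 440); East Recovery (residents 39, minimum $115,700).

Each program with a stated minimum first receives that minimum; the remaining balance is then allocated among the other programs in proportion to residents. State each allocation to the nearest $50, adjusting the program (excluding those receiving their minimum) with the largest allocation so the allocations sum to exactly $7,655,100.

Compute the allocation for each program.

Fund the minimums — East Recovery $115,700. Residual $7,539,400.
Residual split over remaining residents 4,529: Central Wellness 6,806,934.56 → $6,806,950; Bellamy Mentoring 732,465.44 → $732,450.

Central Wellness: $6,806,950; Bellamy Mentoring: $732,450; East Recovery: $115,700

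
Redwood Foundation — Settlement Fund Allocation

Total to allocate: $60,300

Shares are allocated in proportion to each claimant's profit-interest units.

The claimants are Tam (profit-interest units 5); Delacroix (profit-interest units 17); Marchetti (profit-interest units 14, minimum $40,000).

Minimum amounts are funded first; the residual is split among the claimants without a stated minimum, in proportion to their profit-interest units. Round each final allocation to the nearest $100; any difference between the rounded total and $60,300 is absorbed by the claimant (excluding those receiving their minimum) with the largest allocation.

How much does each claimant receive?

Guaranteed amounts: Marchetti $40,000. Remaining pool $20,300.
Remaining pool split over remaining profit-interest units 22: Tam 4,613.64 → $4,600; Delacroix 15,686.36 → $15,700.

Tam: $4,600 | Delacroix: $15,700 | Marchetti: $40,000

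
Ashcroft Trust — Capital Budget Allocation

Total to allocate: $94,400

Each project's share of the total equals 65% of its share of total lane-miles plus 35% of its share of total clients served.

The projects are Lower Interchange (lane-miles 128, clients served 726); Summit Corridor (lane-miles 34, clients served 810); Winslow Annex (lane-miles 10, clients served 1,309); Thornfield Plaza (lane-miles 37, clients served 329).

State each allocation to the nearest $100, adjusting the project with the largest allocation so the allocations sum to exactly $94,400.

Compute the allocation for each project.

Lower Interchange: $45,100; Summit Corridor: $18,400; Winslow Annex: $16,600; Thornfield Plaza: $14,300

Totals — lane-miles 209, clients served 3,174.
Blended shares (65% lane-miles + 35% clients served): Lower Interchange 0.4781; Summit Corridor 0.1951; Winslow Annex 0.1754; Thornfield Plaza 0.1514.
Proportional shares: Lower Interchange 45,136.68; Summit Corridor 18,413.77; Winslow Annex 16,562.02; Thornfield Plaza 14,287.53.
At nearest $100: Lower Interchange $45,100; Summit Corridor $18,400; Winslow Annex $16,600; Thornfield Plaza $14,300. Sum = $94,400.
Sum already equals the total — no adjustment.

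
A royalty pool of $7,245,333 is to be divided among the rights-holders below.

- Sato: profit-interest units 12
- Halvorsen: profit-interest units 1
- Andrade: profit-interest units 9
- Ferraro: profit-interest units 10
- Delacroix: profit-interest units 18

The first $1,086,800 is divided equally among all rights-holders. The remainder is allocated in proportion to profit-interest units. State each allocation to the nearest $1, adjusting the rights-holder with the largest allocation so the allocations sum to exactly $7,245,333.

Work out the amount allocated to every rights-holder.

First tranche $1,086,800 split equally: $217,360 each.
Remainder $6,158,533 by profit-interest units (total 50): Sato 1,478,047.92 → $1,478,048; Halvorsen 123,170.66 → $123,171; Andrade 1,108,535.94 → $1,108,536; Ferraro 1,231,706.60 → $1,231,707; Delacroix 2,217,071.88 → $2,217,072.
Rounding difference −$1 on remainder applied to Delacroix.
Totals: Sato $217,360 + $1,478,048 = $1,695,408; Halvorsen $217,360 + $123,171 = $340,531; Andrade $217,360 + $1,108,536 = $1,325,896; Ferraro $217,360 + $1,231,707 = $1,449,067; Delacroix $217,360 + $2,217,071 = $2,434,431.

Sato: $1,695,408 | Halvorsen: $340,531 | Andrade: $1,325,896 | Ferraro: $1,449,067 | Delacroix: $2,434,431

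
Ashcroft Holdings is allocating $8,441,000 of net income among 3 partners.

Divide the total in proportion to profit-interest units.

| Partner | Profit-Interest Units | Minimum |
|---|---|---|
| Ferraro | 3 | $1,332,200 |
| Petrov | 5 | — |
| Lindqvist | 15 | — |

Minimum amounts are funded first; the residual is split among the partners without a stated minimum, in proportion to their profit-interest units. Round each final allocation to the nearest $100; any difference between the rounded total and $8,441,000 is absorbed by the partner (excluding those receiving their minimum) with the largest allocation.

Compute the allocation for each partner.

Minimums first: Ferraro $1,332,200. Remaining pool $7,108,800.
Remaining pool split over remaining profit-interest units 20: Petrov 1,777,200.00 → $1,777,200; Lindqvist 5,331,600.00 → $5,331,600.

Ferraro: $1,332,200 · Petrov: $1,777,200 · Lindqvist: $5,331,600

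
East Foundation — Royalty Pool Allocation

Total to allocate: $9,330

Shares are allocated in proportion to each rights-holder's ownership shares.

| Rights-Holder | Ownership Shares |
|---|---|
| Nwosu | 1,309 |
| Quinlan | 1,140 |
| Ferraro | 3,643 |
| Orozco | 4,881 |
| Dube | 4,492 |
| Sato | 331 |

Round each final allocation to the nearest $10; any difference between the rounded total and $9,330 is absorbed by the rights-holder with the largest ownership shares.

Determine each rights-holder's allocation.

Total ownership shares = 1,309 + 1,140 + 3,643 + 4,881 + 4,492 + 331 = 15,796.
Raw shares: Nwosu 773.17; Quinlan 673.35; Ferraro 2,151.76; Orozco 2,882.99; Dube 2,653.23; Sato 195.51.
After rounding ($10): Nwosu $770; Quinlan $670; Ferraro $2,150; Orozco $2,880; Dube $2,650; Sato $200. Sum = $9,320.
Difference $9,330 − $9,320 = +$10 applied to largest ownership shares (Orozco): Orozco becomes $2,890.

Nwosu: $770 | Quinlan: $670 | Ferraro: $2,150 | Orozco: $2,890 | Dube: $2,650 | Sato: $200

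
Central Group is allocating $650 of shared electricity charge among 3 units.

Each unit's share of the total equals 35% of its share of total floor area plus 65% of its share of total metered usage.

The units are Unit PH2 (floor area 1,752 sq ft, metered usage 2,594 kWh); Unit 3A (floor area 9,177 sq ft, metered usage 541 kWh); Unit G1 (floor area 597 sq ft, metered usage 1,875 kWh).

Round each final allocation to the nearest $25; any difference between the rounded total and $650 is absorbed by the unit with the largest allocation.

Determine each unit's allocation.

Floor area total 11,526; metered usage total 5,010.
Combined weights (35% floor area + 65% metered usage): Unit PH2 0.3897; Unit 3A 0.3489; Unit G1 0.2614.
Unrounded shares: Unit PH2 253.34; Unit 3A 226.76; Unit G1 169.90.
At nearest $25: Unit PH2 $250; Unit 3A $225; Unit G1 $175. Sum = $650.
Rounded total matches; no reconciliation needed.

Unit PH2: $250; Unit 3A: $225; Unit G1: $175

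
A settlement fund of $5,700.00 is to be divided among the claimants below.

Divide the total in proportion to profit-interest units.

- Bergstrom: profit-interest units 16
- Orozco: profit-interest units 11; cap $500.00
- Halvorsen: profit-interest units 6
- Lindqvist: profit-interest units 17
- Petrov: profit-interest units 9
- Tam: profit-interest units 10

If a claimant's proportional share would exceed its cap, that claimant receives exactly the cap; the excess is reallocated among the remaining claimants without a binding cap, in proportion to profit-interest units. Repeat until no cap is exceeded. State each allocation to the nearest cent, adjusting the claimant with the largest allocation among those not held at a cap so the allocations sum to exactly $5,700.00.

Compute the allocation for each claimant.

Bergstrom: $1,434.48; Orozco: $500.00; Halvorsen: $537.93; Lindqvist: $1,524.14; Petrov: $806.90; Tam: $896.55

Combined profit-interest units = 69.
Proportional shares (ignoring caps): Bergstrom 1,321.7391; Orozco 908.6957; Halvorsen 495.6522; Lindqvist 1,404.3478; Petrov 743.4783; Tam 826.0870.
Held at cap: Orozco ($500.00); balance $5,200.00 reallocated over remaining profit-interest units 58.
Shares after redistribution: Bergstrom 1,434.4828 → $1,434.48; Halvorsen 537.9310 → $537.93; Lindqvist 1,524.1379 → $1,524.14; Petrov 806.8966 → $806.90; Tam 896.5517 → $896.55.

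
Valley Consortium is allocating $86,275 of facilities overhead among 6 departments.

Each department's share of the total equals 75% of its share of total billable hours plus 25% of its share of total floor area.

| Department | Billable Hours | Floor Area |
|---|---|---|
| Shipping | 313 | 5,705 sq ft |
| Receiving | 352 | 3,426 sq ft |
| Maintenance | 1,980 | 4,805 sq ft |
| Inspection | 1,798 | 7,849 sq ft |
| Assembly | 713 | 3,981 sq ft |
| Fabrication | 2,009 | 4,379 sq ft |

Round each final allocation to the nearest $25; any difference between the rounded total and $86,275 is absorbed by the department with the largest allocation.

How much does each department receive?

Shipping: $6,900 | Receiving: $5,625 | Maintenance: $21,325 | Inspection: $21,875 | Assembly: $9,275 | Fabrication: $21,275

Billable hours total 7,165; floor area total 30,145.
Blended shares (75% billable hours + 25% floor area): Shipping 0.0801; Receiving 0.0653; Maintenance 0.2471; Inspection 0.2533; Assembly 0.1076; Fabrication 0.2466.
Proportional shares: Shipping 6,908.59; Receiving 5,630.17; Maintenance 21,319.12; Inspection 21,853.48; Assembly 9,287.42; Fabrication 21,276.21.
After rounding ($25): Shipping $6,900; Receiving $5,625; Maintenance $21,325; Inspection $21,850; Assembly $9,275; Fabrication $21,275. Sum = $86,250.
Difference $86,275 − $86,250 = +$25 applied to largest allocation (Inspection): Inspection becomes $21,875.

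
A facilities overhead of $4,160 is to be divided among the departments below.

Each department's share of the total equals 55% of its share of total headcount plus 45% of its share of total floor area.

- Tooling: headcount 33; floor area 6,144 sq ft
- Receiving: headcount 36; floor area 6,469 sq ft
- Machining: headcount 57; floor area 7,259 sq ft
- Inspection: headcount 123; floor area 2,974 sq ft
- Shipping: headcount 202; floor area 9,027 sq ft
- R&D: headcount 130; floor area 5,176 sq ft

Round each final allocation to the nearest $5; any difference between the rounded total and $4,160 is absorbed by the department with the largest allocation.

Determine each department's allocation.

Tooling: $440 | Receiving: $470 | Machining: $590 | Inspection: $635 | Shipping: $1,250 | R&D: $775

Totals — headcount 581, floor area 37,049.
Blended shares (55% headcount + 45% floor area): Tooling 0.1059; Receiving 0.1127; Machining 0.1421; Inspection 0.1526; Shipping 0.3009; R&D 0.1859.
Unrounded shares: Tooling 440.40; Receiving 468.63; Machining 591.25; Inspection 634.65; Shipping 1,251.60; R&D 773.48.
After rounding ($5): Tooling $440; Receiving $470; Machining $590; Inspection $635; Shipping $1,250; R&D $775. Sum = $4,160.
Rounded total matches; no reconciliation needed.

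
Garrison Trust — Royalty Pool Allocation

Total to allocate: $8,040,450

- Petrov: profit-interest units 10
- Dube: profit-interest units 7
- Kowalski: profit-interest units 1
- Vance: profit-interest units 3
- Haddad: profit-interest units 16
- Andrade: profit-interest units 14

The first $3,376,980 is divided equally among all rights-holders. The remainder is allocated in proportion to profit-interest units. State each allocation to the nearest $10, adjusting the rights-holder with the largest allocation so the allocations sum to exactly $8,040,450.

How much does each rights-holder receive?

Equal tier: $3,376,980 ÷ 6 = $562,830 apiece.
Remainder $4,663,470 by profit-interest units (total 51): Petrov 914,405.88 → $914,410; Dube 640,084.12 → $640,080; Kowalski 91,440.59 → $91,440; Vance 274,321.76 → $274,320; Haddad 1,463,049.41 → $1,463,050; Andrade 1,280,168.24 → $1,280,170.
Totals: Petrov $562,830 + $914,410 = $1,477,240; Dube $562,830 + $640,080 = $1,202,910; Kowalski $562,830 + $91,440 = $654,270; Vance $562,830 + $274,320 = $837,150; Haddad $562,830 + $1,463,050 = $2,025,880; Andrade $562,830 + $1,280,170 = $1,843,000.

Petrov: $1,477,240; Dube: $1,202,910; Kowalski: $654,270; Vance: $837,150; Haddad: $2,025,880; Andrade: $1,843,000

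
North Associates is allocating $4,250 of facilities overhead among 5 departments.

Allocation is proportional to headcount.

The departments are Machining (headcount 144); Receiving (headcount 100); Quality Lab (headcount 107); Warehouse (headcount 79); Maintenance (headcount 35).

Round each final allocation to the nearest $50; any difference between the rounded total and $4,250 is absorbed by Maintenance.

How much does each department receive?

Combined headcount = 465.
Pro-rata amounts: Machining 144/465 × $4,250 = 1,316.13; Receiving 100/465 × $4,250 = 913.98; Quality Lab 107/465 × $4,250 = 977.96; Warehouse 79/465 × $4,250 = 722.04; Maintenance 35/465 × $4,250 = 319.89.
Rounded to nearest $50: Machining $1,300; Receiving $900; Quality Lab $1,000; Warehouse $700; Maintenance $300. Sum = $4,200.
Difference $4,250 − $4,200 = +$50 applied to Maintenance: Maintenance becomes $350.

Machining: $1,300 · Receiving: $900 · Quality Lab: $1,000 · Warehouse: $700 · Maintenance: $350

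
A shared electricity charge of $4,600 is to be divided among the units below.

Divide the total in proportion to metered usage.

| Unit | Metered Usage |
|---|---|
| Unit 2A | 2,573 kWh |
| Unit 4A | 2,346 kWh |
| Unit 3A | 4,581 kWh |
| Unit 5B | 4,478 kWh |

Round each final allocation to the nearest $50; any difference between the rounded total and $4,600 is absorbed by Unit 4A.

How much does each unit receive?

Total metered usage = 13,978.
Raw shares: Unit 2A 2,573/13,978 × $4,600 = 846.74; Unit 4A 2,346/13,978 × $4,600 = 772.04; Unit 3A 4,581/13,978 × $4,600 = 1,507.55; Unit 5B 4,478/13,978 × $4,600 = 1,473.66.
After rounding ($50): Unit 2A $850; Unit 4A $750; Unit 3A $1,500; Unit 5B $1,450. Sum = $4,550.
Difference $4,600 − $4,550 = +$50 applied to Unit 4A: Unit 4A becomes $800.

Unit 2A: $850; Unit 4A: $800; Unit 3A: $1,500; Unit 5B: $1,450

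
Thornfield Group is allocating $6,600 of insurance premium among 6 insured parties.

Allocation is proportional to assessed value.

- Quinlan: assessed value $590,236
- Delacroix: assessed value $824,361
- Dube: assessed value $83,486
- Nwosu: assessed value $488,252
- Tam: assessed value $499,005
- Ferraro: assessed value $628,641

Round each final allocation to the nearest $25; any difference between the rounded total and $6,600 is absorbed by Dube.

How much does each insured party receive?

Quinlan: $1,250 | Delacroix: $1,750 | Dube: $200 | Nwosu: $1,025 | Tam: $1,050 | Ferraro: $1,325

Total assessed value = 3,113,981.
Proportional shares: Quinlan 590,236/3,113,981 × $6,600 = 1,250.99; Delacroix 824,361/3,113,981 × $6,600 = 1,747.21; Dube 83,486/3,113,981 × $6,600 = 176.95; Nwosu 488,252/3,113,981 × $6,600 = 1,034.84; Tam 499,005/3,113,981 × $6,600 = 1,057.63; Ferraro 628,641/3,113,981 × $6,600 = 1,332.39.
At nearest $25: Quinlan $1,250; Delacroix $1,750; Dube $175; Nwosu $1,025; Tam $1,050; Ferraro $1,325. Sum = $6,575.
Difference $6,600 − $6,575 = +$25 applied to Dube: Dube becomes $200.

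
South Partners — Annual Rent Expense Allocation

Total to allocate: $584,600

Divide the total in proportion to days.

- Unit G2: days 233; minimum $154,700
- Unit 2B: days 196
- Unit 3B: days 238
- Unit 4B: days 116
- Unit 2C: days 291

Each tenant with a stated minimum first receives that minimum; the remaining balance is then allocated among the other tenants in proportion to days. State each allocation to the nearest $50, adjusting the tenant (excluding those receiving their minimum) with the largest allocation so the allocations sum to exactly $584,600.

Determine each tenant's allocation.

Unit G2: $154,700 · Unit 2B: $100,200 · Unit 3B: $121,650 · Unit 4B: $59,300 · Unit 2C: $148,750

Minimums first: Unit G2 $154,700. Residual $429,900.
Residual split over remaining days 841: Unit 2B 100,190.73 → $100,200; Unit 3B 121,660.17 → $121,650; Unit 4B 59,296.55 → $59,300; Unit 2C 148,752.56 → $148,750.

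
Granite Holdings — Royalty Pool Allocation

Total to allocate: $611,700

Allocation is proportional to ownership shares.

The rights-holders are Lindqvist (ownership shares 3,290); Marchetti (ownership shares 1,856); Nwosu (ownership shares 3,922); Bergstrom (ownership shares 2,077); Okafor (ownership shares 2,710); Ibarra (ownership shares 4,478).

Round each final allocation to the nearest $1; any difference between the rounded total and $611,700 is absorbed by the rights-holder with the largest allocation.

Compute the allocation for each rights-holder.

Combined ownership shares = 18,333.
Proportional shares: Lindqvist 3,290/18,333 × $611,700 = 109,774.34; Marchetti 1,856/18,333 × $611,700 = 61,927.41; Nwosu 3,922/18,333 × $611,700 = 130,861.69; Bergstrom 2,077/18,333 × $611,700 = 69,301.31; Okafor 2,710/18,333 × $611,700 = 90,422.03; Ibarra 4,478/18,333 × $611,700 = 149,413.22.
After rounding ($1): Lindqvist $109,774; Marchetti $61,927; Nwosu $130,862; Bergstrom $69,301; Okafor $90,422; Ibarra $149,413. Sum = $611,699.
Difference $611,700 − $611,699 = +$1 applied to largest allocation (Ibarra): Ibarra becomes $149,414.

Lindqvist: $109,774 | Marchetti: $61,927 | Nwosu: $130,862 | Bergstrom: $69,301 | Okafor: $90,422 | Ibarra: $149,414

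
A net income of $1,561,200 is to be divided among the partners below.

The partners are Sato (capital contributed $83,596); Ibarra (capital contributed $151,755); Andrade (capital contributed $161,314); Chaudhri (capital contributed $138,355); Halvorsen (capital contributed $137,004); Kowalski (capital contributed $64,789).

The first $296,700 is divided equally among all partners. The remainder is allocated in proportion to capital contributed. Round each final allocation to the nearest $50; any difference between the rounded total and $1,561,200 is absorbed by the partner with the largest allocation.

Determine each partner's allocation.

Sato: $192,900 | Ibarra: $309,900 | Andrade: $326,300 | Chaudhri: $286,900 | Halvorsen: $284,550 | Kowalski: $160,650

Equal tier: $296,700 ÷ 6 = $49,450 apiece.
Remainder $1,264,500 by capital contributed (total 736,813): Sato 143,465.36 → $143,450; Ibarra 260,438.13 → $260,450; Andrade 276,843.04 → $276,850; Chaudhri 237,441.38 → $237,450; Halvorsen 235,122.83 → $235,100; Kowalski 111,189.26 → $111,200.
Totals: Sato $49,450 + $143,450 = $192,900; Ibarra $49,450 + $260,450 = $309,900; Andrade $49,450 + $276,850 = $326,300; Chaudhri $49,450 + $237,450 = $286,900; Halvorsen $49,450 + $235,100 = $284,550; Kowalski $49,450 + $111,200 = $160,650.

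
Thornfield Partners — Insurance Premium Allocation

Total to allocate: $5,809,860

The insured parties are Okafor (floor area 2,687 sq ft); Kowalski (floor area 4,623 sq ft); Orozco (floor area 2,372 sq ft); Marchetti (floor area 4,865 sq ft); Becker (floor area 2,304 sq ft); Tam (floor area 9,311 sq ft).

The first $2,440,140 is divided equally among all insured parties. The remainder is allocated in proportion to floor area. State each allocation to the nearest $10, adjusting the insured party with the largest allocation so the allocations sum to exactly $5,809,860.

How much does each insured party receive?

Okafor: $752,780; Kowalski: $1,002,140; Orozco: $712,210; Marchetti: $1,033,310; Becker: $703,450; Tam: $1,605,970

Equal tier: $2,440,140 ÷ 6 = $406,690 apiece.
Remainder $3,369,720 by floor area (total 26,162): Okafor 346,091.19 → $346,090; Kowalski 595,452.01 → $595,450; Orozco 305,518.53 → $305,520; Marchetti 626,622.12 → $626,620; Becker 296,759.99 → $296,760; Tam 1,199,276.16 → $1,199,280.
Totals: Okafor $406,690 + $346,090 = $752,780; Kowalski $406,690 + $595,450 = $1,002,140; Orozco $406,690 + $305,520 = $712,210; Marchetti $406,690 + $626,620 = $1,033,310; Becker $406,690 + $296,760 = $703,450; Tam $406,690 + $1,199,280 = $1,605,970.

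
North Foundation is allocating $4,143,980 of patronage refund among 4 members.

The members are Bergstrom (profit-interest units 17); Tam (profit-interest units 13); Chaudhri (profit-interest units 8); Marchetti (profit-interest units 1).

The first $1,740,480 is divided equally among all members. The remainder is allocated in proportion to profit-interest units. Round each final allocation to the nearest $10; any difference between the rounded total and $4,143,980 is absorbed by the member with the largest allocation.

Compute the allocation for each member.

Bergstrom: $1,482,790; Tam: $1,236,290; Chaudhri: $928,150; Marchetti: $496,750

Equal tier: $1,740,480 ÷ 4 = $435,120 apiece.
Remainder $2,403,500 by profit-interest units (total 39): Bergstrom 1,047,679.49 → $1,047,680; Tam 801,166.67 → $801,170; Chaudhri 493,025.64 → $493,030; Marchetti 61,628.21 → $61,630.
Rounding difference −$10 on remainder applied to Bergstrom.
Totals: Bergstrom $435,120 + $1,047,670 = $1,482,790; Tam $435,120 + $801,170 = $1,236,290; Chaudhri $435,120 + $493,030 = $928,150; Marchetti $435,120 + $61,630 = $496,750.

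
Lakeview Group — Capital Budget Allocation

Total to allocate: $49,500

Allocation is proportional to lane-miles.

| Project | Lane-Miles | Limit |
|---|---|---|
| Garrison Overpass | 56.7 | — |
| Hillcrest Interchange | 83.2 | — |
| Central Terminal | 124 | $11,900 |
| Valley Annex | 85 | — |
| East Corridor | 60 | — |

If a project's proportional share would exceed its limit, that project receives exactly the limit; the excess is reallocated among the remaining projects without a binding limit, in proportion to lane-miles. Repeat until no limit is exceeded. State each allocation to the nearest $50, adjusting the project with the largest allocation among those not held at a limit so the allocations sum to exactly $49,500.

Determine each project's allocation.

Combined lane-miles = 408.9.
Proportional shares (ignoring caps): Garrison Overpass 6,863.90; Hillcrest Interchange 10,071.90; Central Terminal 15,011.01; Valley Annex 10,289.80; East Corridor 7,263.39.
Held at cap: Central Terminal ($11,900); remaining pool $37,600 reallocated over remaining lane-miles 284.9.
Redistributed shares: Garrison Overpass 7,483.05 → $7,500; Hillcrest Interchange 10,980.41 → $11,000; Valley Annex 11,217.97 → $11,200; East Corridor 7,918.57 → $7,900.

Garrison Overpass: $7,500 | Hillcrest Interchange: $11,000 | Central Terminal: $11,900 | Valley Annex: $11,200 | East Corridor: $7,900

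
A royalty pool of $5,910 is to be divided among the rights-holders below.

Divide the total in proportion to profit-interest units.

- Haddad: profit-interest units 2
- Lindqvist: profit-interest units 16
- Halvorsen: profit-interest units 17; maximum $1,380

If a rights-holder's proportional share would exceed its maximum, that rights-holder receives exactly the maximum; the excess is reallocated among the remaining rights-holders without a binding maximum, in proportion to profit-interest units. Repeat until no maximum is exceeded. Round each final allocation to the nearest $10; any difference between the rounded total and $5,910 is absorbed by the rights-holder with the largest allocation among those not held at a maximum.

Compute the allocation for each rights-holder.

Total profit-interest units = 35.
Pro-rata shares before constraints: Haddad 337.71; Lindqvist 2,701.71; Halvorsen 2,870.57.
Capped: Halvorsen ($1,380); remaining pool $4,530 reallocated over remaining profit-interest units 18.
Shares after redistribution: Haddad 503.33 → $500; Lindqvist 4,026.67 → $4,030.

Haddad: $500 · Lindqvist: $4,030 · Halvorsen: $1,380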